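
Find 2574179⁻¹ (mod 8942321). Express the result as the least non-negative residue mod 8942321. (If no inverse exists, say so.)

5851095

gcd(8942321, 2574179) by repeated division:
8942321 = 3·2574179 + 1219784
2574179 = 2·1219784 + 134611
1219784 = 9·134611 + 8285
134611 = 16·8285 + 2051
8285 = 4·2051 + 81
2051 = 25·81 + 26
81 = 3·26 + 3
26 = 8·3 + 2
3 = 1·2 + 1
2 = 2·1 + 0
gcd = 1, so the inverse exists. Back-substitute:
1 = 3 − 2
1 = −26 + 9·3
1 = 9·81 − 28·26
1 = −28·2051 + 709·81
1 = 709·8285 − 2864·2051
1 = −2864·134611 + 46533·8285
1 = 46533·1219784 − 421661·134611
1 = −421661·2574179 + 889855·1219784
1 = 889855·8942321 − 3091226·2574179
So 2574179·(-3091226) ≡ 1 (mod 8942321), and -3091226 ≡ 5851095 (mod 8942321).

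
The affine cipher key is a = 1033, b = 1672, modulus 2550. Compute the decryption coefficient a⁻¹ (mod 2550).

Run Euclid on (2550, 1033):
2550 = 2·1033 + 484
1033 = 2·484 + 65
484 = 7·65 + 29
65 = 2·29 + 7
29 = 4·7 + 1
7 = 7·1 + 0
Since gcd(1033, 2550) = 1, back-substitute to write 1 as a combination:
1 = 29 − 4·7
1 = −4·65 + 9·29
1 = 9·484 − 67·65
1 = −67·1033 + 143·484
1 = 143·2550 − 353·1033
Hence 1033⁻¹ ≡ -353 ≡ 2197 (mod 2550).

2197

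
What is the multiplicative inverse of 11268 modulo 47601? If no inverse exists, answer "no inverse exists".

no inverse exists

Compute gcd(11268, 47601):
47601 = 4·11268 + 2529
11268 = 4·2529 + 1152
2529 = 2·1152 + 225
1152 = 5·225 + 27
225 = 8·27 + 9
27 = 3·9 + 0
Since gcd = 9 > 1, 11268 is not a unit mod 47601.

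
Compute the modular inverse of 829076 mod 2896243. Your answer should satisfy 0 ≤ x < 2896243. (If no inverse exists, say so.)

795772

Run Euclid on (2896243, 829076):
2896243 = 3*829076 + 409015
829076 = 2*409015 + 11046
409015 = 37*11046 + 313
11046 = 35*313 + 91
313 = 3*91 + 40
91 = 2*40 + 11
40 = 3*11 + 7
11 = 1*7 + 4
7 = 1*4 + 3
4 = 1*3 + 1
3 = 3*1 + 0
gcd = 1, so the inverse exists. Back-substitute:
1 = 4 − 3
1 = −7 + 2·4
1 = 2·11 − 3·7
1 = −3·40 + 11·11
1 = 11·91 − 25·40
1 = −25·313 + 86·91
1 = 86·11046 − 3035·313
1 = −3035·409015 + 112381·11046
1 = 112381·829076 − 227797·409015
1 = −227797·2896243 + 795772·829076
So 829076·795772 ≡ 1 (mod 2896243).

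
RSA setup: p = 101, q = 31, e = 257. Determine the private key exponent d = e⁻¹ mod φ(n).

φ(n) = (p−1)(q−1) = 100·30 = 3000.
Need d with 257·d ≡ 1 (mod 3000). Apply the extended Euclidean algorithm:
3000 = 11*257 + 173
257 = 1*173 + 84
173 = 2*84 + 5
84 = 16*5 + 4
5 = 1*4 + 1
4 = 4*1 + 0
Back-substitute:
1 = 5 − 4
1 = −84 + 17·5
1 = 17·173 − 35·84
1 = −35·257 + 52·173
1 = 52·3000 − 607·257
So 257·(-607) ≡ 1 (mod 3000), hence d ≡ -607 ≡ 2393 (mod 3000).

2393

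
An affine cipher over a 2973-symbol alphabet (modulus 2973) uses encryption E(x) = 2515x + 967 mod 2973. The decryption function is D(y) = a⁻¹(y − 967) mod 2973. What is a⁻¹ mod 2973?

gcd(2973, 2515) by repeated division:
2973 = 1·2515 + 458
2515 = 5·458 + 225
458 = 2·225 + 8
225 = 28·8 + 1
8 = 8·1 + 0
The gcd is 1. Working backward:
1 = 225 − 28·8
1 = −28·458 + 57·225
1 = 57·2515 − 313·458
1 = −313·2973 + 370·2515
So 2515·370 ≡ 1 (mod 2973).

370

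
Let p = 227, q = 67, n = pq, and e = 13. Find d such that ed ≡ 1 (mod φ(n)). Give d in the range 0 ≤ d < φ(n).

φ(n) = (p−1)(q−1) = 226·66 = 14916.
Need d with 13·d ≡ 1 (mod 14916). Apply the extended Euclidean algorithm:
14916 = 1147*13 + 5
13 = 2*5 + 3
5 = 1*3 + 2
3 = 1*2 + 1
2 = 2*1 + 0
Back-substitute:
1 = 3 − 2
1 = −5 + 2·3
1 = 2·13 − 5·5
1 = −5·14916 + 5737·13
So 13·5737 ≡ 1 (mod 14916), hence d = 5737.

5737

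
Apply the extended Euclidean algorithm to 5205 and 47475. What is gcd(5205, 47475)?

15

Euclidean algorithm:
47475 = 9·5205 + 630
5205 = 8·630 + 165
630 = 3·165 + 135
165 = 1·135 + 30
135 = 4·30 + 15
30 = 2·15 + 0
gcd(5205, 47475) = 15.
Working backward:
15 = 135 − 4·30
15 = −4·165 + 5·135
15 = 5·630 − 19·165
15 = −19·5205 + 157·630
15 = 157·47475 − 1432·5205
So 15 = (157)·47475 + (-1432)·5205.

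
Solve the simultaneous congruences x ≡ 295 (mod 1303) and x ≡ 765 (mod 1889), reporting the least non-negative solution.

Write x = 295 + 1303·k. Then 1303·k ≡ 765 − 295 ≡ 470 (mod 1889).
Need 1303⁻¹ mod 1889. Extended Euclid on (1889, 1303):
1889 = 1×1303 + 586
1303 = 2×586 + 131
586 = 4×131 + 62
131 = 2×62 + 7
62 = 8×7 + 6
7 = 1×6 + 1
6 = 6×1 + 0
Back-substitute:
1 = 7 − 6
1 = −62 + 9·7
1 = 9·131 − 19·62
1 = −19·586 + 85·131
1 = 85·1303 − 189·586
1 = −189·1889 + 274·1303
1303⁻¹ ≡ 274 (mod 1889), so k ≡ 274·470 ≡ 328 (mod 1889).
x = 295 + 1303·328 = 427679.

427679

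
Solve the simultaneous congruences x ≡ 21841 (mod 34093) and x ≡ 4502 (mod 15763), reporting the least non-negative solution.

Write x = 21841 + 34093·k. Then 34093·k ≡ 4502 − 21841 ≡ 14187 (mod 15763).
Need 34093⁻¹ mod 15763. Extended Euclid on (15763, 2567):
15763 = 6*2567 + 361
2567 = 7*361 + 40
361 = 9*40 + 1
40 = 40*1 + 0
Back-substitute:
1 = 361 − 9·40
1 = −9·2567 + 64·361
1 = 64·15763 − 393·2567
34093⁻¹ ≡ 15370 (mod 15763), so k ≡ 15370·14187 ≡ 4611 (mod 15763).
x = 21841 + 34093·4611 = 157224664.

157224664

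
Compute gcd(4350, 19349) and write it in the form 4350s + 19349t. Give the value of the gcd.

Euclidean algorithm:
19349 = 4×4350 + 1949
4350 = 2×1949 + 452
1949 = 4×452 + 141
452 = 3×141 + 29
141 = 4×29 + 25
29 = 1×25 + 4
25 = 6×4 + 1
4 = 4×1 + 0
gcd(4350, 19349) = 1.
Working backward:
1 = 25 − 6·4
1 = −6·29 + 7·25
1 = 7·141 − 34·29
1 = −34·452 + 109·141
1 = 109·1949 − 470·452
1 = −470·4350 + 1049·1949
1 = 1049·19349 − 4666·4350
So 1 = (1049)·19349 + (-4666)·4350.

1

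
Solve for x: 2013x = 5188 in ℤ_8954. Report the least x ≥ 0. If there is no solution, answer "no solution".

gcd(2013, 8954):
8954 = 4×2013 + 902
2013 = 2×902 + 209
902 = 4×209 + 66
209 = 3×66 + 11
66 = 6×11 + 0
gcd = 11, but 11 ∤ 5188, so the congruence has no solution.

no solution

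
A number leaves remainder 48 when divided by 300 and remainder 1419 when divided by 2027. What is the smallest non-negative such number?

Write x = 48 + 300·k. Then 300·k ≡ 1419 − 48 ≡ 1371 (mod 2027).
Need 300⁻¹ mod 2027. Extended Euclid on (2027, 300):
2027 = 6×300 + 227
300 = 1×227 + 73
227 = 3×73 + 8
73 = 9×8 + 1
8 = 8×1 + 0
Back-substitute:
1 = 73 − 9·8
1 = −9·227 + 28·73
1 = 28·300 − 37·227
1 = −37·2027 + 250·300
300⁻¹ ≡ 250 (mod 2027), so k ≡ 250·1371 ≡ 187 (mod 2027).
x = 48 + 300·187 = 56148.

56148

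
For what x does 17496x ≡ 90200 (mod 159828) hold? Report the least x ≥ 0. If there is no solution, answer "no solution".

no solution

gcd(17496, 159828):
159828 = 9*17496 + 2364
17496 = 7*2364 + 948
2364 = 2*948 + 468
948 = 2*468 + 12
468 = 39*12 + 0
gcd = 12, but 12 ∤ 90200, so the congruence has no solution.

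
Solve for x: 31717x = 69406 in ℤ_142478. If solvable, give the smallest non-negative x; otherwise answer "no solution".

no solution

gcd(31717, 142478):
142478 = 4*31717 + 15610
31717 = 2*15610 + 497
15610 = 31*497 + 203
497 = 2*203 + 91
203 = 2*91 + 21
91 = 4*21 + 7
21 = 3*7 + 0
gcd = 7, but 7 ∤ 69406, so the congruence has no solution.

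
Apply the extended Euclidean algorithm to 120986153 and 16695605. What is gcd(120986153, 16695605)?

Repeated division:
120986153 = 7·16695605 + 4116918
16695605 = 4·4116918 + 227933
4116918 = 18·227933 + 14124
227933 = 16·14124 + 1949
14124 = 7·1949 + 481
1949 = 4·481 + 25
481 = 19·25 + 6
25 = 4·6 + 1
6 = 6·1 + 0
gcd(120986153, 16695605) = 1.
Express as a combination:
1 = 25 − 4·6
1 = −4·481 + 77·25
1 = 77·1949 − 312·481
1 = −312·14124 + 2261·1949
1 = 2261·227933 − 36488·14124
1 = −36488·4116918 + 659045·227933
1 = 659045·16695605 − 2672668·4116918
1 = −2672668·120986153 + 19367721·16695605
So 1 = (-2672668)·120986153 + (19367721)·16695605.

1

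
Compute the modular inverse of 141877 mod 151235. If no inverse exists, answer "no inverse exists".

Apply the Euclidean algorithm to 151235 and 141877:
151235 = 1×141877 + 9358
141877 = 15×9358 + 1507
9358 = 6×1507 + 316
1507 = 4×316 + 243
316 = 1×243 + 73
243 = 3×73 + 24
73 = 3×24 + 1
24 = 24×1 + 0
gcd = 1, so the inverse exists. Back-substitute:
1 = 73 − 3·24
1 = −3·243 + 10·73
1 = 10·316 − 13·243
1 = −13·1507 + 62·316
1 = 62·9358 − 385·1507
1 = −385·141877 + 5837·9358
1 = 5837·151235 − 6222·141877
So 141877·(-6222) ≡ 1 (mod 151235), and -6222 ≡ 145013 (mod 151235).

145013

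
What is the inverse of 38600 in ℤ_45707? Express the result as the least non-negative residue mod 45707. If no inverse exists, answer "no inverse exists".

gcd(45707, 38600) by repeated division:
45707 = 1·38600 + 7107
38600 = 5·7107 + 3065
7107 = 2·3065 + 977
3065 = 3·977 + 134
977 = 7·134 + 39
134 = 3·39 + 17
39 = 2·17 + 5
17 = 3·5 + 2
5 = 2·2 + 1
2 = 2·1 + 0
gcd = 1, so the inverse exists. Back-substitute:
1 = 5 − 2·2
1 = −2·17 + 7·5
1 = 7·39 − 16·17
1 = −16·134 + 55·39
1 = 55·977 − 401·134
1 = −401·3065 + 1258·977
1 = 1258·7107 − 2917·3065
1 = −2917·38600 + 15843·7107
1 = 15843·45707 − 18760·38600
Hence 38600⁻¹ ≡ -18760 ≡ 26947 (mod 45707).

26947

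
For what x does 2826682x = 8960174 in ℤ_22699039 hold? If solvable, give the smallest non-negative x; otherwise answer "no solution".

15029919

First find gcd(2826682, 22699039):
22699039 = 8*2826682 + 85583
2826682 = 33*85583 + 2443
85583 = 35*2443 + 78
2443 = 31*78 + 25
78 = 3*25 + 3
25 = 8*3 + 1
3 = 3*1 + 0
gcd = 1, so a unique solution mod 22699039 exists.
Back-substitute for the Bézout coefficients:
1 = 25 − 8·3
1 = −8·78 + 25·25
1 = 25·2443 − 783·78
1 = −783·85583 + 27430·2443
1 = 27430·2826682 − 905973·85583
1 = −905973·22699039 + 7275214·2826682
So 2826682·(7275214) ≡ 1 (mod 22699039), giving 2826682⁻¹ ≡ 7275214.
x ≡ 2826682⁻¹·8960174 ≡ 7275214·8960174 ≡ 15029919 (mod 22699039).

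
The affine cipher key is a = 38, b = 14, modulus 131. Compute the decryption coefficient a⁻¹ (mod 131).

100

Apply the Euclidean algorithm to 131 and 38:
131 = 3·38 + 17
38 = 2·17 + 4
17 = 4·4 + 1
4 = 4·1 + 0
gcd = 1, so the inverse exists. Back-substitute:
1 = 17 − 4·4
1 = −4·38 + 9·17
1 = 9·131 − 31·38
So 38·(-31) ≡ 1 (mod 131), and -31 ≡ 100 (mod 131).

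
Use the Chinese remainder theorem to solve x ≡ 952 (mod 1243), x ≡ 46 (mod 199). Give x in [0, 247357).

18354

Write x = 952 + 1243·k. Then 1243·k ≡ 46 − 952 ≡ 89 (mod 199).
Need 1243⁻¹ mod 199. Extended Euclid on (199, 49):
199 = 4×49 + 3
49 = 16×3 + 1
3 = 3×1 + 0
Back-substitute:
1 = 49 − 16·3
1 = −16·199 + 65·49
1243⁻¹ ≡ 65 (mod 199), so k ≡ 65·89 ≡ 14 (mod 199).
x = 952 + 1243·14 = 18354.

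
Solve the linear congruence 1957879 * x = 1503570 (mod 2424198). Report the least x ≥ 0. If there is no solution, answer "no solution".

no solution

gcd(1957879, 2424198):
2424198 = 1×1957879 + 466319
1957879 = 4×466319 + 92603
466319 = 5×92603 + 3304
92603 = 28×3304 + 91
3304 = 36×91 + 28
91 = 3×28 + 7
28 = 4×7 + 0
gcd = 7, but 7 ∤ 1503570, so the congruence has no solution.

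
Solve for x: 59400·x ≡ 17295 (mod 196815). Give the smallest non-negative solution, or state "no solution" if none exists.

7578

First find gcd(59400, 196815):
196815 = 3×59400 + 18615
59400 = 3×18615 + 3555
18615 = 5×3555 + 840
3555 = 4×840 + 195
840 = 4×195 + 60
195 = 3×60 + 15
60 = 4×15 + 0
gcd = 15 and 15 | 17295, so solutions exist. Divide through by 15: 3960x ≡ 1153 (mod 13121).
Now find 3960⁻¹ mod 13121:
13121 = 3×3960 + 1241
3960 = 3×1241 + 237
1241 = 5×237 + 56
237 = 4×56 + 13
56 = 4×13 + 4
13 = 3×4 + 1
4 = 4×1 + 0
Back-substitute:
1 = 13 − 3·4
1 = −3·56 + 13·13
1 = 13·237 − 55·56
1 = −55·1241 + 288·237
1 = 288·3960 − 919·1241
1 = −919·13121 + 3045·3960
So 3960⁻¹ ≡ 3045 (mod 13121).
Then x ≡ 3045·1153 ≡ 7578 (mod 13121); the smallest non-negative solution is x = 7578.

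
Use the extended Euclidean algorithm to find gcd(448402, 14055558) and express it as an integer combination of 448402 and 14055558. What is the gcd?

Euclidean algorithm:
14055558 = 31·448402 + 155096
448402 = 2·155096 + 138210
155096 = 1·138210 + 16886
138210 = 8·16886 + 3122
16886 = 5·3122 + 1276
3122 = 2·1276 + 570
1276 = 2·570 + 136
570 = 4·136 + 26
136 = 5·26 + 6
26 = 4·6 + 2
6 = 3·2 + 0
gcd(448402, 14055558) = 2.
Express as a combination:
2 = 26 − 4·6
2 = −4·136 + 21·26
2 = 21·570 − 88·136
2 = −88·1276 + 197·570
2 = 197·3122 − 482·1276
2 = −482·16886 + 2607·3122
2 = 2607·138210 − 21338·16886
2 = −21338·155096 + 23945·138210
2 = 23945·448402 − 69228·155096
2 = −69228·14055558 + 2170013·448402
So 2 = (-69228)·14055558 + (2170013)·448402.

2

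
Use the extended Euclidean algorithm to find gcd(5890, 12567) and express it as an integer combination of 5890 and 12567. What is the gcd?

Euclidean algorithm:
12567 = 2×5890 + 787
5890 = 7×787 + 381
787 = 2×381 + 25
381 = 15×25 + 6
25 = 4×6 + 1
6 = 6×1 + 0
gcd(5890, 12567) = 1.
Working backward:
1 = 25 − 4·6
1 = −4·381 + 61·25
1 = 61·787 − 126·381
1 = −126·5890 + 943·787
1 = 943·12567 − 2012·5890
So 1 = (943)·12567 + (-2012)·5890.

1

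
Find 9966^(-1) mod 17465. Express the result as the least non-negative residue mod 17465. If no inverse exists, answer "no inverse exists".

gcd(17465, 9966) by repeated division:
17465 = 1×9966 + 7499
9966 = 1×7499 + 2467
7499 = 3×2467 + 98
2467 = 25×98 + 17
98 = 5×17 + 13
17 = 1×13 + 4
13 = 3×4 + 1
4 = 4×1 + 0
Since gcd(9966, 17465) = 1, back-substitute to write 1 as a combination:
1 = 13 − 3·4
1 = −3·17 + 4·13
1 = 4·98 − 23·17
1 = −23·2467 + 579·98
1 = 579·7499 − 1760·2467
1 = −1760·9966 + 2339·7499
1 = 2339·17465 − 4099·9966
Hence 9966⁻¹ ≡ -4099 ≡ 13366 (mod 17465).

13366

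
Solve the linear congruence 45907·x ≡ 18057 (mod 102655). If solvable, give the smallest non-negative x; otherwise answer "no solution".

49151

First find gcd(45907, 102655):
102655 = 2*45907 + 10841
45907 = 4*10841 + 2543
10841 = 4*2543 + 669
2543 = 3*669 + 536
669 = 1*536 + 133
536 = 4*133 + 4
133 = 33*4 + 1
4 = 4*1 + 0
gcd = 1, so a unique solution mod 102655 exists.
Back-substitute for the Bézout coefficients:
1 = 133 − 33·4
1 = −33·536 + 133·133
1 = 133·669 − 166·536
1 = −166·2543 + 631·669
1 = 631·10841 − 2690·2543
1 = −2690·45907 + 11391·10841
1 = 11391·102655 − 25472·45907
So 45907·(-25472) ≡ 1 (mod 102655), giving 45907⁻¹ ≡ 77183.
x ≡ 45907⁻¹·18057 ≡ 77183·18057 ≡ 49151 (mod 102655).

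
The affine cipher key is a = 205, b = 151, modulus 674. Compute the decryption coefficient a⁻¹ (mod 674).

217

Extended Euclidean algorithm:
674 = 3×205 + 59
205 = 3×59 + 28
59 = 2×28 + 3
28 = 9×3 + 1
3 = 3×1 + 0
Since gcd(205, 674) = 1, back-substitute to write 1 as a combination:
1 = 28 − 9·3
1 = −9·59 + 19·28
1 = 19·205 − 66·59
1 = −66·674 + 217·205
So 205·217 ≡ 1 (mod 674).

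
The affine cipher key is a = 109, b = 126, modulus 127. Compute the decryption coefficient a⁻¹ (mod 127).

gcd(127, 109) by repeated division:
127 = 1×109 + 18
109 = 6×18 + 1
18 = 18×1 + 0
gcd = 1, so the inverse exists. Back-substitute:
1 = 109 − 6·18
1 = −6·127 + 7·109
So 109·7 ≡ 1 (mod 127).

7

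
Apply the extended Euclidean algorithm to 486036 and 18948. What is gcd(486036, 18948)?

Repeated division:
486036 = 25*18948 + 12336
18948 = 1*12336 + 6612
12336 = 1*6612 + 5724
6612 = 1*5724 + 888
5724 = 6*888 + 396
888 = 2*396 + 96
396 = 4*96 + 12
96 = 8*12 + 0
gcd(486036, 18948) = 12.
Express as a combination:
12 = 396 − 4·96
12 = −4·888 + 9·396
12 = 9·5724 − 58·888
12 = −58·6612 + 67·5724
12 = 67·12336 − 125·6612
12 = −125·18948 + 192·12336
12 = 192·486036 − 4925·18948
So 12 = (192)·486036 + (-4925)·18948.

12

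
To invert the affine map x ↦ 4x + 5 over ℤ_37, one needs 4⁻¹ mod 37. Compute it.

Run Euclid on (37, 4):
37 = 9·4 + 1
4 = 4·1 + 0
gcd = 1, so the inverse exists. Back-substitute:
1 = 37 − 9·4
Hence 4⁻¹ ≡ -9 ≡ 28 (mod 37).

28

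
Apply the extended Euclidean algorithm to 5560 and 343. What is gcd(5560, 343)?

1

Apply Euclid's algorithm to 5560 and 343:
5560 = 16*343 + 72
343 = 4*72 + 55
72 = 1*55 + 17
55 = 3*17 + 4
17 = 4*4 + 1
4 = 4*1 + 0
gcd(5560, 343) = 1.
Express as a combination:
1 = 17 − 4·4
1 = −4·55 + 13·17
1 = 13·72 − 17·55
1 = −17·343 + 81·72
1 = 81·5560 − 1313·343
So 1 = (81)·5560 + (-1313)·343.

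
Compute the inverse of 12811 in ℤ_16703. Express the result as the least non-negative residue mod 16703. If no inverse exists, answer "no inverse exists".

4150

Apply the Euclidean algorithm to 16703 and 12811:
16703 = 1·12811 + 3892
12811 = 3·3892 + 1135
3892 = 3·1135 + 487
1135 = 2·487 + 161
487 = 3·161 + 4
161 = 40·4 + 1
4 = 4·1 + 0
Since gcd(12811, 16703) = 1, back-substitute to write 1 as a combination:
1 = 161 − 40·4
1 = −40·487 + 121·161
1 = 121·1135 − 282·487
1 = −282·3892 + 967·1135
1 = 967·12811 − 3183·3892
1 = −3183·16703 + 4150·12811
So 12811·4150 ≡ 1 (mod 16703).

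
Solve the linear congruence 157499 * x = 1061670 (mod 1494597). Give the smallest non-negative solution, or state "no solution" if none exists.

First find gcd(157499, 1494597):
1494597 = 9·157499 + 77106
157499 = 2·77106 + 3287
77106 = 23·3287 + 1505
3287 = 2·1505 + 277
1505 = 5·277 + 120
277 = 2·120 + 37
120 = 3·37 + 9
37 = 4·9 + 1
9 = 9·1 + 0
gcd = 1, so a unique solution mod 1494597 exists.
Back-substitute for the Bézout coefficients:
1 = 37 − 4·9
1 = −4·120 + 13·37
1 = 13·277 − 30·120
1 = −30·1505 + 163·277
1 = 163·3287 − 356·1505
1 = −356·77106 + 8351·3287
1 = 8351·157499 − 17058·77106
1 = −17058·1494597 + 161873·157499
So 157499·(161873) ≡ 1 (mod 1494597), giving 157499⁻¹ ≡ 161873.
x ≡ 157499⁻¹·1061670 ≡ 161873·1061670 ≡ 966462 (mod 1494597).

966462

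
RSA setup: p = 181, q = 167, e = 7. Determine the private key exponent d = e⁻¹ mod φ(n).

φ(n) = (p−1)(q−1) = 180·166 = 29880.
Need d with 7·d ≡ 1 (mod 29880). Apply the extended Euclidean algorithm:
29880 = 4268·7 + 4
7 = 1·4 + 3
4 = 1·3 + 1
3 = 3·1 + 0
Back-substitute:
1 = 4 − 3
1 = −7 + 2·4
1 = 2·29880 − 8537·7
So 7·(-8537) ≡ 1 (mod 29880), hence d ≡ -8537 ≡ 21343 (mod 29880).

21343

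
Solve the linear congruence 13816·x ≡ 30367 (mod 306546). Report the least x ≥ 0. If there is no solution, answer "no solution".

gcd(13816, 306546):
306546 = 22×13816 + 2594
13816 = 5×2594 + 846
2594 = 3×846 + 56
846 = 15×56 + 6
56 = 9×6 + 2
6 = 3×2 + 0
gcd = 2, but 2 ∤ 30367, so the congruence has no solution.

no solution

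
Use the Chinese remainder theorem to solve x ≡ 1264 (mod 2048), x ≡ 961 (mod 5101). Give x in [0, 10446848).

7892208

Write x = 1264 + 2048·k. Then 2048·k ≡ 961 − 1264 ≡ 4798 (mod 5101).
Need 2048⁻¹ mod 5101. Extended Euclid on (5101, 2048):
5101 = 2×2048 + 1005
2048 = 2×1005 + 38
1005 = 26×38 + 17
38 = 2×17 + 4
17 = 4×4 + 1
4 = 4×1 + 0
Back-substitute:
1 = 17 − 4·4
1 = −4·38 + 9·17
1 = 9·1005 − 238·38
1 = −238·2048 + 485·1005
1 = 485·5101 − 1208·2048
2048⁻¹ ≡ 3893 (mod 5101), so k ≡ 3893·4798 ≡ 3853 (mod 5101).
x = 1264 + 2048·3853 = 7892208.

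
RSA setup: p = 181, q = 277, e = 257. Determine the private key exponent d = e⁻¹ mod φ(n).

φ(n) = (p−1)(q−1) = 180·276 = 49680.
Need d with 257·d ≡ 1 (mod 49680). Apply the extended Euclidean algorithm:
49680 = 193*257 + 79
257 = 3*79 + 20
79 = 3*20 + 19
20 = 1*19 + 1
19 = 19*1 + 0
Back-substitute:
1 = 20 − 19
1 = −79 + 4·20
1 = 4·257 − 13·79
1 = −13·49680 + 2513·257
So 257·2513 ≡ 1 (mod 49680), hence d = 2513.

2513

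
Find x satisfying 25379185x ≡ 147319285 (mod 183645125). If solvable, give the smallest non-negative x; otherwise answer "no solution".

First find gcd(25379185, 183645125):
183645125 = 7*25379185 + 5990830
25379185 = 4*5990830 + 1415865
5990830 = 4*1415865 + 327370
1415865 = 4*327370 + 106385
327370 = 3*106385 + 8215
106385 = 12*8215 + 7805
8215 = 1*7805 + 410
7805 = 19*410 + 15
410 = 27*15 + 5
15 = 3*5 + 0
gcd = 5 and 5 | 147319285, so solutions exist. Divide through by 5: 5075837x ≡ 29463857 (mod 36729025).
Now find 5075837⁻¹ mod 36729025:
36729025 = 7*5075837 + 1198166
5075837 = 4*1198166 + 283173
1198166 = 4*283173 + 65474
283173 = 4*65474 + 21277
65474 = 3*21277 + 1643
21277 = 12*1643 + 1561
1643 = 1*1561 + 82
1561 = 19*82 + 3
82 = 27*3 + 1
3 = 3*1 + 0
Back-substitute:
1 = 82 − 27·3
1 = −27·1561 + 514·82
1 = 514·1643 − 541·1561
1 = −541·21277 + 7006·1643
1 = 7006·65474 − 21559·21277
1 = −21559·283173 + 93242·65474
1 = 93242·1198166 − 394527·283173
1 = −394527·5075837 + 1671350·1198166
1 = 1671350·36729025 − 12093977·5075837
So 5075837·(-12093977) ≡ 1 (mod 36729025), i.e. 5075837⁻¹ ≡ 24635048.
Then x ≡ 24635048·29463857 ≡ 21740061 (mod 36729025); the smallest non-negative solution is x = 21740061.

21740061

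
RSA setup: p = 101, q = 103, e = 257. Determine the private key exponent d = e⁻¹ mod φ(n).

φ(n) = (p−1)(q−1) = 100·102 = 10200.
Need d with 257·d ≡ 1 (mod 10200). Apply the extended Euclidean algorithm:
10200 = 39×257 + 177
257 = 1×177 + 80
177 = 2×80 + 17
80 = 4×17 + 12
17 = 1×12 + 5
12 = 2×5 + 2
5 = 2×2 + 1
2 = 2×1 + 0
Back-substitute:
1 = 5 − 2·2
1 = −2·12 + 5·5
1 = 5·17 − 7·12
1 = −7·80 + 33·17
1 = 33·177 − 73·80
1 = −73·257 + 106·177
1 = 106·10200 − 4207·257
So 257·(-4207) ≡ 1 (mod 10200), hence d ≡ -4207 ≡ 5993 (mod 10200).

5993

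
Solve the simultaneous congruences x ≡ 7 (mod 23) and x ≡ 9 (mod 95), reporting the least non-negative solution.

Write x = 7 + 23·k. Then 23·k ≡ 9 − 7 ≡ 2 (mod 95).
Need 23⁻¹ mod 95. Extended Euclid on (95, 23):
95 = 4·23 + 3
23 = 7·3 + 2
3 = 1·2 + 1
2 = 2·1 + 0
Back-substitute:
1 = 3 − 2
1 = −23 + 8·3
1 = 8·95 − 33·23
23⁻¹ ≡ 62 (mod 95), so k ≡ 62·2 ≡ 29 (mod 95).
x = 7 + 23·29 = 674.

674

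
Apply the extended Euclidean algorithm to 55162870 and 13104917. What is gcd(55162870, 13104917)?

7

Euclidean algorithm:
55162870 = 4×13104917 + 2743202
13104917 = 4×2743202 + 2132109
2743202 = 1×2132109 + 611093
2132109 = 3×611093 + 298830
611093 = 2×298830 + 13433
298830 = 22×13433 + 3304
13433 = 4×3304 + 217
3304 = 15×217 + 49
217 = 4×49 + 21
49 = 2×21 + 7
21 = 3×7 + 0
gcd(55162870, 13104917) = 7.
Back-substituting:
7 = 49 − 2·21
7 = −2·217 + 9·49
7 = 9·3304 − 137·217
7 = −137·13433 + 557·3304
7 = 557·298830 − 12391·13433
7 = −12391·611093 + 25339·298830
7 = 25339·2132109 − 88408·611093
7 = −88408·2743202 + 113747·2132109
7 = 113747·13104917 − 543396·2743202
7 = −543396·55162870 + 2287331·13104917
So 7 = (-543396)·55162870 + (2287331)·13104917.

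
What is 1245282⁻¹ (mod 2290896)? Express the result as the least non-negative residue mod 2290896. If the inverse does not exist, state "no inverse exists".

Euclidean algorithm on 2290896, 1245282:
2290896 = 1*1245282 + 1045614
1245282 = 1*1045614 + 199668
1045614 = 5*199668 + 47274
199668 = 4*47274 + 10572
47274 = 4*10572 + 4986
10572 = 2*4986 + 600
4986 = 8*600 + 186
600 = 3*186 + 42
186 = 4*42 + 18
42 = 2*18 + 6
18 = 3*6 + 0
Since gcd = 6 > 1, 1245282 is not a unit mod 2290896.

no inverse exists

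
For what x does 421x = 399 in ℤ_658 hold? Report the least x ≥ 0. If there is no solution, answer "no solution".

623

First find gcd(421, 658):
658 = 1×421 + 237
421 = 1×237 + 184
237 = 1×184 + 53
184 = 3×53 + 25
53 = 2×25 + 3
25 = 8×3 + 1
3 = 3×1 + 0
gcd = 1, so a unique solution mod 658 exists.
Back-substitute for the Bézout coefficients:
1 = 25 − 8·3
1 = −8·53 + 17·25
1 = 17·184 − 59·53
1 = −59·237 + 76·184
1 = 76·421 − 135·237
1 = −135·658 + 211·421
So 421·(211) ≡ 1 (mod 658), giving 421⁻¹ ≡ 211.
x ≡ 421⁻¹·399 ≡ 211·399 ≡ 623 (mod 658).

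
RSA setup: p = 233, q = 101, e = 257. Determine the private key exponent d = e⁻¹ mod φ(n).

φ(n) = (p−1)(q−1) = 232·100 = 23200.
Need d with 257·d ≡ 1 (mod 23200). Apply the extended Euclidean algorithm:
23200 = 90×257 + 70
257 = 3×70 + 47
70 = 1×47 + 23
47 = 2×23 + 1
23 = 23×1 + 0
Back-substitute:
1 = 47 − 2·23
1 = −2·70 + 3·47
1 = 3·257 − 11·70
1 = −11·23200 + 993·257
So 257·993 ≡ 1 (mod 23200), hence d = 993.

993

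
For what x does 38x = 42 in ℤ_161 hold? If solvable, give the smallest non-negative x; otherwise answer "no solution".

First find gcd(38, 161):
161 = 4*38 + 9
38 = 4*9 + 2
9 = 4*2 + 1
2 = 2*1 + 0
gcd = 1, so a unique solution mod 161 exists.
Back-substitute for the Bézout coefficients:
1 = 9 − 4·2
1 = −4·38 + 17·9
1 = 17·161 − 72·38
So 38·(-72) ≡ 1 (mod 161), giving 38⁻¹ ≡ 89.
x ≡ 38⁻¹·42 ≡ 89·42 ≡ 35 (mod 161).

35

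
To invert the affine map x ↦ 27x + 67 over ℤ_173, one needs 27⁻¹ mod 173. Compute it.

141

Apply the Euclidean algorithm to 173 and 27:
173 = 6×27 + 11
27 = 2×11 + 5
11 = 2×5 + 1
5 = 5×1 + 0
Since gcd(27, 173) = 1, back-substitute to write 1 as a combination:
1 = 11 − 2·5
1 = −2·27 + 5·11
1 = 5·173 − 32·27
Hence 27⁻¹ ≡ -32 ≡ 141 (mod 173).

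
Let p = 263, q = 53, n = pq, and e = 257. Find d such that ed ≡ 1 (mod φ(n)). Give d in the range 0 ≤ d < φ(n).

φ(n) = (p−1)(q−1) = 262·52 = 13624.
Need d with 257·d ≡ 1 (mod 13624). Apply the extended Euclidean algorithm:
13624 = 53×257 + 3
257 = 85×3 + 2
3 = 1×2 + 1
2 = 2×1 + 0
Back-substitute:
1 = 3 − 2
1 = −257 + 86·3
1 = 86·13624 − 4559·257
So 257·(-4559) ≡ 1 (mod 13624), hence d ≡ -4559 ≡ 9065 (mod 13624).

9065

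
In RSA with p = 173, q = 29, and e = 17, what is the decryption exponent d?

φ(n) = (p−1)(q−1) = 172·28 = 4816.
Need d with 17·d ≡ 1 (mod 4816). Apply the extended Euclidean algorithm:
4816 = 283·17 + 5
17 = 3·5 + 2
5 = 2·2 + 1
2 = 2·1 + 0
Back-substitute:
1 = 5 − 2·2
1 = −2·17 + 7·5
1 = 7·4816 − 1983·17
So 17·(-1983) ≡ 1 (mod 4816), hence d ≡ -1983 ≡ 2833 (mod 4816).

2833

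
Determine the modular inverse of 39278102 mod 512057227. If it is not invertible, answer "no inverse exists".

Apply the Euclidean algorithm to 512057227 and 39278102:
512057227 = 13·39278102 + 1441901
39278102 = 27·1441901 + 346775
1441901 = 4·346775 + 54801
346775 = 6·54801 + 17969
54801 = 3·17969 + 894
17969 = 20·894 + 89
894 = 10·89 + 4
89 = 22·4 + 1
4 = 4·1 + 0
Since gcd(39278102, 512057227) = 1, back-substitute to write 1 as a combination:
1 = 89 − 22·4
1 = −22·894 + 221·89
1 = 221·17969 − 4442·894
1 = −4442·54801 + 13547·17969
1 = 13547·346775 − 85724·54801
1 = −85724·1441901 + 356443·346775
1 = 356443·39278102 − 9709685·1441901
1 = −9709685·512057227 + 126582348·39278102
So 39278102·126582348 ≡ 1 (mod 512057227).

126582348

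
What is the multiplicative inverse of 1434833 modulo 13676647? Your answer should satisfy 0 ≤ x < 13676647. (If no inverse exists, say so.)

12030521

gcd(13676647, 1434833) by repeated division:
13676647 = 9×1434833 + 763150
1434833 = 1×763150 + 671683
763150 = 1×671683 + 91467
671683 = 7×91467 + 31414
91467 = 2×31414 + 28639
31414 = 1×28639 + 2775
28639 = 10×2775 + 889
2775 = 3×889 + 108
889 = 8×108 + 25
108 = 4×25 + 8
25 = 3×8 + 1
8 = 8×1 + 0
Since gcd(1434833, 13676647) = 1, back-substitute to write 1 as a combination:
1 = 25 − 3·8
1 = −3·108 + 13·25
1 = 13·889 − 107·108
1 = −107·2775 + 334·889
1 = 334·28639 − 3447·2775
1 = −3447·31414 + 3781·28639
1 = 3781·91467 − 11009·31414
1 = −11009·671683 + 80844·91467
1 = 80844·763150 − 91853·671683
1 = −91853·1434833 + 172697·763150
1 = 172697·13676647 − 1646126·1434833
Thus 1434833·(-1646126) ≡ 1 (mod 13676647); reducing, -1646126 mod 13676647 = 12030521.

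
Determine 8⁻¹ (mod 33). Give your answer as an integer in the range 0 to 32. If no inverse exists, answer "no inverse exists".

gcd(33, 8) by repeated division:
33 = 4·8 + 1
8 = 8·1 + 0
Since gcd(8, 33) = 1, back-substitute to write 1 as a combination:
1 = 33 − 4·8
So 8·(-4) ≡ 1 (mod 33), and -4 ≡ 29 (mod 33).

29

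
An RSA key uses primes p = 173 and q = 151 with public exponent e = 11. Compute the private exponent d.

φ(n) = (p−1)(q−1) = 172·150 = 25800.
Need d with 11·d ≡ 1 (mod 25800). Apply the extended Euclidean algorithm:
25800 = 2345·11 + 5
11 = 2·5 + 1
5 = 5·1 + 0
Back-substitute:
1 = 11 − 2·5
1 = −2·25800 + 4691·11
So 11·4691 ≡ 1 (mod 25800), hence d = 4691.

4691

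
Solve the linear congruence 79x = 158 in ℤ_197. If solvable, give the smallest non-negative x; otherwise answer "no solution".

First find gcd(79, 197):
197 = 2·79 + 39
79 = 2·39 + 1
39 = 39·1 + 0
gcd = 1, so a unique solution mod 197 exists.
Back-substitute for the Bézout coefficients:
1 = 79 − 2·39
1 = −2·197 + 5·79
So 79·(5) ≡ 1 (mod 197), giving 79⁻¹ ≡ 5.
x ≡ 79⁻¹·158 ≡ 5·158 ≡ 2 (mod 197).

2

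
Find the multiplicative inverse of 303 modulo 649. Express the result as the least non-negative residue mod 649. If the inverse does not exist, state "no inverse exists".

332

gcd(649, 303) by repeated division:
649 = 2*303 + 43
303 = 7*43 + 2
43 = 21*2 + 1
2 = 2*1 + 0
Since gcd(303, 649) = 1, back-substitute to write 1 as a combination:
1 = 43 − 21·2
1 = −21·303 + 148·43
1 = 148·649 − 317·303
Hence 303⁻¹ ≡ -317 ≡ 332 (mod 649).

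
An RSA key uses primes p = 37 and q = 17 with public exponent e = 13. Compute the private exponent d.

φ(n) = (p−1)(q−1) = 36·16 = 576.
Need d with 13·d ≡ 1 (mod 576). Apply the extended Euclidean algorithm:
576 = 44*13 + 4
13 = 3*4 + 1
4 = 4*1 + 0
Back-substitute:
1 = 13 − 3·4
1 = −3·576 + 133·13
So 13·133 ≡ 1 (mod 576), hence d = 133.

133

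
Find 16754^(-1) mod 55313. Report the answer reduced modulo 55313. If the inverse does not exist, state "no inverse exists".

Apply the Euclidean algorithm to 55313 and 16754:
55313 = 3·16754 + 5051
16754 = 3·5051 + 1601
5051 = 3·1601 + 248
1601 = 6·248 + 113
248 = 2·113 + 22
113 = 5·22 + 3
22 = 7·3 + 1
3 = 3·1 + 0
The gcd is 1. Working backward:
1 = 22 − 7·3
1 = −7·113 + 36·22
1 = 36·248 − 79·113
1 = −79·1601 + 510·248
1 = 510·5051 − 1609·1601
1 = −1609·16754 + 5337·5051
1 = 5337·55313 − 17620·16754
Thus 16754·(-17620) ≡ 1 (mod 55313); reducing, -17620 mod 55313 = 37693.

37693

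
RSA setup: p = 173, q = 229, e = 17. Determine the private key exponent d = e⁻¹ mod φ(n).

13841

φ(n) = (p−1)(q−1) = 172·228 = 39216.
Need d with 17·d ≡ 1 (mod 39216). Apply the extended Euclidean algorithm:
39216 = 2306*17 + 14
17 = 1*14 + 3
14 = 4*3 + 2
3 = 1*2 + 1
2 = 2*1 + 0
Back-substitute:
1 = 3 − 2
1 = −14 + 5·3
1 = 5·17 − 6·14
1 = −6·39216 + 13841·17
So 17·13841 ≡ 1 (mod 39216), hence d = 13841.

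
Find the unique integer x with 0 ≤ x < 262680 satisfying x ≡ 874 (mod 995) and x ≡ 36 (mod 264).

70524

Write x = 874 + 995·k. Then 995·k ≡ 36 − 874 ≡ 218 (mod 264).
Need 995⁻¹ mod 264. Extended Euclid on (264, 203):
264 = 1·203 + 61
203 = 3·61 + 20
61 = 3·20 + 1
20 = 20·1 + 0
Back-substitute:
1 = 61 − 3·20
1 = −3·203 + 10·61
1 = 10·264 − 13·203
995⁻¹ ≡ 251 (mod 264), so k ≡ 251·218 ≡ 70 (mod 264).
x = 874 + 995·70 = 70524.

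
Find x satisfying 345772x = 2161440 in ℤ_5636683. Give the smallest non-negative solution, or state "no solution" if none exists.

First find gcd(345772, 5636683):
5636683 = 16×345772 + 104331
345772 = 3×104331 + 32779
104331 = 3×32779 + 5994
32779 = 5×5994 + 2809
5994 = 2×2809 + 376
2809 = 7×376 + 177
376 = 2×177 + 22
177 = 8×22 + 1
22 = 22×1 + 0
gcd = 1, so a unique solution mod 5636683 exists.
Back-substitute for the Bézout coefficients:
1 = 177 − 8·22
1 = −8·376 + 17·177
1 = 17·2809 − 127·376
1 = −127·5994 + 271·2809
1 = 271·32779 − 1482·5994
1 = −1482·104331 + 4717·32779
1 = 4717·345772 − 15633·104331
1 = −15633·5636683 + 254845·345772
So 345772·(254845) ≡ 1 (mod 5636683), giving 345772⁻¹ ≡ 254845.
x ≡ 345772⁻¹·2161440 ≡ 254845·2161440 ≡ 4240674 (mod 5636683).

4240674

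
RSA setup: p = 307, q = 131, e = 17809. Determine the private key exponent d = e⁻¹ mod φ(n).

φ(n) = (p−1)(q−1) = 306·130 = 39780.
Need d with 17809·d ≡ 1 (mod 39780). Apply the extended Euclidean algorithm:
39780 = 2*17809 + 4162
17809 = 4*4162 + 1161
4162 = 3*1161 + 679
1161 = 1*679 + 482
679 = 1*482 + 197
482 = 2*197 + 88
197 = 2*88 + 21
88 = 4*21 + 4
21 = 5*4 + 1
4 = 4*1 + 0
Back-substitute:
1 = 21 − 5·4
1 = −5·88 + 21·21
1 = 21·197 − 47·88
1 = −47·482 + 115·197
1 = 115·679 − 162·482
1 = −162·1161 + 277·679
1 = 277·4162 − 993·1161
1 = −993·17809 + 4249·4162
1 = 4249·39780 − 9491·17809
So 17809·(-9491) ≡ 1 (mod 39780), hence d ≡ -9491 ≡ 30289 (mod 39780).

30289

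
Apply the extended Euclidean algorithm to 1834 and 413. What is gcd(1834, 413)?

Apply Euclid's algorithm to 1834 and 413:
1834 = 4·413 + 182
413 = 2·182 + 49
182 = 3·49 + 35
49 = 1·35 + 14
35 = 2·14 + 7
14 = 2·7 + 0
gcd(1834, 413) = 7.
Express as a combination:
7 = 35 − 2·14
7 = −2·49 + 3·35
7 = 3·182 − 11·49
7 = −11·413 + 25·182
7 = 25·1834 − 111·413
So 7 = (25)·1834 + (-111)·413.

7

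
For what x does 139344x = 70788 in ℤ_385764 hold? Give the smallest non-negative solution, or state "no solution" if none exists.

First find gcd(139344, 385764):
385764 = 2×139344 + 107076
139344 = 1×107076 + 32268
107076 = 3×32268 + 10272
32268 = 3×10272 + 1452
10272 = 7×1452 + 108
1452 = 13×108 + 48
108 = 2×48 + 12
48 = 4×12 + 0
gcd = 12 and 12 | 70788, so solutions exist. Divide through by 12: 11612x ≡ 5899 (mod 32147).
Now find 11612⁻¹ mod 32147:
32147 = 2×11612 + 8923
11612 = 1×8923 + 2689
8923 = 3×2689 + 856
2689 = 3×856 + 121
856 = 7×121 + 9
121 = 13×9 + 4
9 = 2×4 + 1
4 = 4×1 + 0
Back-substitute:
1 = 9 − 2·4
1 = −2·121 + 27·9
1 = 27·856 − 191·121
1 = −191·2689 + 600·856
1 = 600·8923 − 1991·2689
1 = −1991·11612 + 2591·8923
1 = 2591·32147 − 7173·11612
So 11612·(-7173) ≡ 1 (mod 32147), i.e. 11612⁻¹ ≡ 24974.
Then x ≡ 24974·5899 ≡ 24072 (mod 32147); the smallest non-negative solution is x = 24072.

24072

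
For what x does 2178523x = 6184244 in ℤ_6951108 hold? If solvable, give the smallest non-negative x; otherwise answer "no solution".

First find gcd(2178523, 6951108):
6951108 = 3*2178523 + 415539
2178523 = 5*415539 + 100828
415539 = 4*100828 + 12227
100828 = 8*12227 + 3012
12227 = 4*3012 + 179
3012 = 16*179 + 148
179 = 1*148 + 31
148 = 4*31 + 24
31 = 1*24 + 7
24 = 3*7 + 3
7 = 2*3 + 1
3 = 3*1 + 0
gcd = 1, so a unique solution mod 6951108 exists.
Back-substitute for the Bézout coefficients:
1 = 7 − 2·3
1 = −2·24 + 7·7
1 = 7·31 − 9·24
1 = −9·148 + 43·31
1 = 43·179 − 52·148
1 = −52·3012 + 875·179
1 = 875·12227 − 3552·3012
1 = −3552·100828 + 29291·12227
1 = 29291·415539 − 120716·100828
1 = −120716·2178523 + 632871·415539
1 = 632871·6951108 − 2019329·2178523
So 2178523·(-2019329) ≡ 1 (mod 6951108), giving 2178523⁻¹ ≡ 4931779.
x ≡ 2178523⁻¹·6184244 ≡ 4931779·6184244 ≡ 3727340 (mod 6951108).

3727340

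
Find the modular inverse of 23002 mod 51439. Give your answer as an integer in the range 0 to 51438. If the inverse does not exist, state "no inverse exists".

Extended Euclidean algorithm:
51439 = 2×23002 + 5435
23002 = 4×5435 + 1262
5435 = 4×1262 + 387
1262 = 3×387 + 101
387 = 3×101 + 84
101 = 1×84 + 17
84 = 4×17 + 16
17 = 1×16 + 1
16 = 16×1 + 0
The gcd is 1. Working backward:
1 = 17 − 16
1 = −84 + 5·17
1 = 5·101 − 6·84
1 = −6·387 + 23·101
1 = 23·1262 − 75·387
1 = −75·5435 + 323·1262
1 = 323·23002 − 1367·5435
1 = −1367·51439 + 3057·23002
So 23002·3057 ≡ 1 (mod 51439).

3057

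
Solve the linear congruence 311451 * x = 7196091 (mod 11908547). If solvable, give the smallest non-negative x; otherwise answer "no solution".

First find gcd(311451, 11908547):
11908547 = 38·311451 + 73409
311451 = 4·73409 + 17815
73409 = 4·17815 + 2149
17815 = 8·2149 + 623
2149 = 3·623 + 280
623 = 2·280 + 63
280 = 4·63 + 28
63 = 2·28 + 7
28 = 4·7 + 0
gcd = 7 and 7 | 7196091, so solutions exist. Divide through by 7: 44493x ≡ 1028013 (mod 1701221).
Now find 44493⁻¹ mod 1701221:
1701221 = 38·44493 + 10487
44493 = 4·10487 + 2545
10487 = 4·2545 + 307
2545 = 8·307 + 89
307 = 3·89 + 40
89 = 2·40 + 9
40 = 4·9 + 4
9 = 2·4 + 1
4 = 4·1 + 0
Back-substitute:
1 = 9 − 2·4
1 = −2·40 + 9·9
1 = 9·89 − 20·40
1 = −20·307 + 69·89
1 = 69·2545 − 572·307
1 = −572·10487 + 2357·2545
1 = 2357·44493 − 10000·10487
1 = −10000·1701221 + 382357·44493
So 44493⁻¹ ≡ 382357 (mod 1701221).
Then x ≡ 382357·1028013 ≡ 854591 (mod 1701221); the smallest non-negative solution is x = 854591.

854591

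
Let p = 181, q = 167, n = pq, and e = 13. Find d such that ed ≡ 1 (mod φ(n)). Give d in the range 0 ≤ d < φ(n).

φ(n) = (p−1)(q−1) = 180·166 = 29880.
Need d with 13·d ≡ 1 (mod 29880). Apply the extended Euclidean algorithm:
29880 = 2298·13 + 6
13 = 2·6 + 1
6 = 6·1 + 0
Back-substitute:
1 = 13 − 2·6
1 = −2·29880 + 4597·13
So 13·4597 ≡ 1 (mod 29880), hence d = 4597.

4597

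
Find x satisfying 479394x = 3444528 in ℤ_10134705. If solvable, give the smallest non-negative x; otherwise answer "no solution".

2305692

First find gcd(479394, 10134705):
10134705 = 21×479394 + 67431
479394 = 7×67431 + 7377
67431 = 9×7377 + 1038
7377 = 7×1038 + 111
1038 = 9×111 + 39
111 = 2×39 + 33
39 = 1×33 + 6
33 = 5×6 + 3
6 = 2×3 + 0
gcd = 3 and 3 | 3444528, so solutions exist. Divide through by 3: 159798x ≡ 1148176 (mod 3378235).
Now find 159798⁻¹ mod 3378235:
3378235 = 21×159798 + 22477
159798 = 7×22477 + 2459
22477 = 9×2459 + 346
2459 = 7×346 + 37
346 = 9×37 + 13
37 = 2×13 + 11
13 = 1×11 + 2
11 = 5×2 + 1
2 = 2×1 + 0
Back-substitute:
1 = 11 − 5·2
1 = −5·13 + 6·11
1 = 6·37 − 17·13
1 = −17·346 + 159·37
1 = 159·2459 − 1130·346
1 = −1130·22477 + 10329·2459
1 = 10329·159798 − 73433·22477
1 = −73433·3378235 + 1552422·159798
So 159798⁻¹ ≡ 1552422 (mod 3378235).
Then x ≡ 1552422·1148176 ≡ 2305692 (mod 3378235); the smallest non-negative solution is x = 2305692.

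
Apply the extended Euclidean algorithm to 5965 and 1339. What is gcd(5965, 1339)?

Apply Euclid's algorithm to 5965 and 1339:
5965 = 4*1339 + 609
1339 = 2*609 + 121
609 = 5*121 + 4
121 = 30*4 + 1
4 = 4*1 + 0
gcd(5965, 1339) = 1.
Express as a combination:
1 = 121 − 30·4
1 = −30·609 + 151·121
1 = 151·1339 − 332·609
1 = −332·5965 + 1479·1339
So 1 = (-332)·5965 + (1479)·1339.

1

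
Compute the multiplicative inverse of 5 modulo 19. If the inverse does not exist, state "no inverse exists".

Extended Euclidean algorithm:
19 = 3*5 + 4
5 = 1*4 + 1
4 = 4*1 + 0
gcd = 1, so the inverse exists. Back-substitute:
1 = 5 − 4
1 = −19 + 4·5
So 5·4 ≡ 1 (mod 19).

4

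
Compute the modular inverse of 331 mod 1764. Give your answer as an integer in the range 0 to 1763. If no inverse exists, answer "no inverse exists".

Apply the Euclidean algorithm to 1764 and 331:
1764 = 5*331 + 109
331 = 3*109 + 4
109 = 27*4 + 1
4 = 4*1 + 0
gcd = 1, so the inverse exists. Back-substitute:
1 = 109 − 27·4
1 = −27·331 + 82·109
1 = 82·1764 − 437·331
So 331·(-437) ≡ 1 (mod 1764), and -437 ≡ 1327 (mod 1764).

1327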